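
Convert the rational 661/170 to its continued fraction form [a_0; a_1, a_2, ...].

[3; 1, 7, 1, 18]

Run the Euclidean algorithm on 661 and 170; the successive quotients are the partial quotients a_0, a_1, ... (each step inverts the fractional part left over by the previous one):
  661 = 3*170 + 151, so a_0 = 3.
  170 = 1*151 + 19, so a_1 = 1.
  151 = 7*19 + 18, so a_2 = 7.
  19 = 1*18 + 1, so a_3 = 1.
  18 = 18*1 + 0, so a_4 = 18.
The remainder reaches 0 after 5 divisions, so the expansion has 5 partial quotients, read off in order.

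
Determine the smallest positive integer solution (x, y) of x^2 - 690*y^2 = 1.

First expand sqrt(690) as a continued fraction. With x_i = (sqrt(690) + m_i)/d_i and (m_0, d_0) = (0, 1): a_0 = floor(sqrt(690)) = 26, since 26^2 = 676 <= 690 < 729 = 27^2.
Iterate m_{i+1} = d_i*a_i - m_i, d_{i+1} = (690 - m_{i+1}^2)/d_i, a_{i+1} = floor((a_0 + m_{i+1})/d_{i+1}):
  m_1 = 1*26 - 0 = 26, d_1 = (690 - 26^2)/1 = 14/1 = 14, a_1 = floor((26 + 26)/14) = 3.
  m_2 = 14*3 - 26 = 16, d_2 = (690 - 16^2)/14 = 434/14 = 31, a_2 = floor((26 + 16)/31) = 1.
  m_3 = 31*1 - 16 = 15, d_3 = (690 - 15^2)/31 = 465/31 = 15, a_3 = floor((26 + 15)/15) = 2.
  m_4 = 15*2 - 15 = 15, d_4 = (690 - 15^2)/15 = 465/15 = 31, a_4 = floor((26 + 15)/31) = 1.
  m_5 = 31*1 - 15 = 16, d_5 = (690 - 16^2)/31 = 434/31 = 14, a_5 = floor((26 + 16)/14) = 3.
  m_6 = 14*3 - 16 = 26, d_6 = (690 - 26^2)/14 = 14/14 = 1, a_6 = floor((26 + 26)/1) = 52.
  m_7 = 1*52 - 26 = 26, d_7 = (690 - 26^2)/1 = 14/1 = 14: (m_7, d_7) = (m_1, d_1) = (26, 14), so from here the quotients repeat a_1, ..., a_6; the period length is 6.
So sqrt(690) = [26; (3, 1, 2, 1, 3, 52)] with period length k = 6.
k is even, so the fundamental solution of x^2 - 690y^2 = 1 is (p_{k-1}, q_{k-1}) = (p_5, q_5); compute convergents through index 5.
Convergents (p_i = a_i*p_{i-1} + p_{i-2}, q_i = a_i*q_{i-1} + q_{i-2} with p_{-2}=0, p_{-1}=1, q_{-2}=1, q_{-1}=0):
  i=0: a_0=26, p_0 = 26*1 + 0 = 26, q_0 = 26*0 + 1 = 1.
  i=1: a_1=3, p_1 = 3*26 + 1 = 79, q_1 = 3*1 + 0 = 3.
  i=2: a_2=1, p_2 = 1*79 + 26 = 105, q_2 = 1*3 + 1 = 4.
  i=3: a_3=2, p_3 = 2*105 + 79 = 289, q_3 = 2*4 + 3 = 11.
  i=4: a_4=1, p_4 = 1*289 + 105 = 394, q_4 = 1*11 + 4 = 15.
  i=5: a_5=3, p_5 = 3*394 + 289 = 1471, q_5 = 3*15 + 11 = 56.
Check: 1471^2 - 690*56^2 = 2163841 - 2163840 = 1, so (x, y) = (1471, 56) solves the equation, and by the theorem it is the least positive solution.

(x, y) = (1471, 56)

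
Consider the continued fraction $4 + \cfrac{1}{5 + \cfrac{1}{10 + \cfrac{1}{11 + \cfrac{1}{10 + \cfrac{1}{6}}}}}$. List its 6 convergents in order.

Using the convergent recurrence p_i = a_i*p_{i-1} + p_{i-2}, q_i = a_i*q_{i-1} + q_{i-2} with p_{-2}=0, p_{-1}=1, q_{-2}=1, q_{-1}=0:
  i=0: a_0=4, p_0 = 4*1 + 0 = 4, q_0 = 4*0 + 1 = 1.
  i=1: a_1=5, p_1 = 5*4 + 1 = 21, q_1 = 5*1 + 0 = 5.
  i=2: a_2=10, p_2 = 10*21 + 4 = 214, q_2 = 10*5 + 1 = 51.
  i=3: a_3=11, p_3 = 11*214 + 21 = 2375, q_3 = 11*51 + 5 = 566.
  i=4: a_4=10, p_4 = 10*2375 + 214 = 23964, q_4 = 10*566 + 51 = 5711.
  i=5: a_5=6, p_5 = 6*23964 + 2375 = 146159, q_5 = 6*5711 + 566 = 34832.

4/1, 21/5, 214/51, 2375/566, 23964/5711, 146159/34832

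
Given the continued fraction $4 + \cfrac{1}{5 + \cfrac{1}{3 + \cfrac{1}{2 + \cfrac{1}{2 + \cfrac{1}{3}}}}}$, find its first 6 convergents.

4/1, 21/5, 67/16, 155/37, 377/90, 1286/307

Using the convergent recurrence p_i = a_i*p_{i-1} + p_{i-2}, q_i = a_i*q_{i-1} + q_{i-2} with p_{-2}=0, p_{-1}=1, q_{-2}=1, q_{-1}=0:
  i=0: a_0=4, p_0 = 4*1 + 0 = 4, q_0 = 4*0 + 1 = 1.
  i=1: a_1=5, p_1 = 5*4 + 1 = 21, q_1 = 5*1 + 0 = 5.
  i=2: a_2=3, p_2 = 3*21 + 4 = 67, q_2 = 3*5 + 1 = 16.
  i=3: a_3=2, p_3 = 2*67 + 21 = 155, q_3 = 2*16 + 5 = 37.
  i=4: a_4=2, p_4 = 2*155 + 67 = 377, q_4 = 2*37 + 16 = 90.
  i=5: a_5=3, p_5 = 3*377 + 155 = 1286, q_5 = 3*90 + 37 = 307.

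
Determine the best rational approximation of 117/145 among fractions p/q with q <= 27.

Expand x = 117/145 as a continued fraction with the Euclidean algorithm:
  117 = 0*145 + 117, so a_0 = 0.
  145 = 1*117 + 28, so a_1 = 1.
  117 = 4*28 + 5, so a_2 = 4.
  28 = 5*5 + 3, so a_3 = 5.
  5 = 1*3 + 2, so a_4 = 1.
  3 = 1*2 + 1, so a_5 = 1.
  2 = 2*1 + 0, so a_6 = 2.
so x = [0; 1, 4, 5, 1, 1, 2].
Convergents (p_i = a_i*p_{i-1} + p_{i-2}, q_i = a_i*q_{i-1} + q_{i-2} with p_{-2}=0, p_{-1}=1, q_{-2}=1, q_{-1}=0), until the denominator exceeds 27:
  i=0: a_0=0, p_0 = 0*1 + 0 = 0, q_0 = 0*0 + 1 = 1.
  i=1: a_1=1, p_1 = 1*0 + 1 = 1, q_1 = 1*1 + 0 = 1.
  i=2: a_2=4, p_2 = 4*1 + 0 = 4, q_2 = 4*1 + 1 = 5.
  i=3: a_3=5, p_3 = 5*4 + 1 = 21, q_3 = 5*5 + 1 = 26.
  i=4: a_4=1, p_4 = 1*21 + 4 = 25, q_4 = 1*26 + 5 = 31.
q_4 = 31 > 27, so the last convergent with denominator <= 27 is p_3/q_3 = 21/26.
The closest fraction with denominator <= 27 is either p_3/q_3 or the intermediate fraction (k*p_3 + p_2)/(k*q_3 + q_2) with the largest k >= 1 whose denominator stays <= 27; these approach x as k grows, and every other convergent or intermediate fraction in range is farther away.
Largest k: floor((27 - q_2)/q_3) = floor((27 - 5)/26) = 0.
Since k = 0, no intermediate fraction beyond p_3/q_3 has denominator <= 27, so the convergent 21/26 is the closest (its error is |117*26 - 21*145|/(145*26) = 3/3770).

21/26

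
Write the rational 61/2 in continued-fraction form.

[30; 2]

Run the Euclidean algorithm on 61 and 2; the successive quotients are the partial quotients a_0, a_1, ... (each step inverts the fractional part left over by the previous one):
  61 = 30*2 + 1, so a_0 = 30.
  2 = 2*1 + 0, so a_1 = 2.
The remainder reaches 0 after 2 divisions, so the expansion has 2 partial quotients, read off in order.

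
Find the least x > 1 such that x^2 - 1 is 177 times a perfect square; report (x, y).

First expand sqrt(177) as a continued fraction. With x_i = (sqrt(177) + m_i)/d_i and (m_0, d_0) = (0, 1): a_0 = floor(sqrt(177)) = 13, since 13^2 = 169 <= 177 < 196 = 14^2.
Iterate m_{i+1} = d_i*a_i - m_i, d_{i+1} = (177 - m_{i+1}^2)/d_i, a_{i+1} = floor((a_0 + m_{i+1})/d_{i+1}):
  m_1 = 1*13 - 0 = 13, d_1 = (177 - 13^2)/1 = 8/1 = 8, a_1 = floor((13 + 13)/8) = 3.
  m_2 = 8*3 - 13 = 11, d_2 = (177 - 11^2)/8 = 56/8 = 7, a_2 = floor((13 + 11)/7) = 3.
  m_3 = 7*3 - 11 = 10, d_3 = (177 - 10^2)/7 = 77/7 = 11, a_3 = floor((13 + 10)/11) = 2.
  m_4 = 11*2 - 10 = 12, d_4 = (177 - 12^2)/11 = 33/11 = 3, a_4 = floor((13 + 12)/3) = 8.
  m_5 = 3*8 - 12 = 12, d_5 = (177 - 12^2)/3 = 33/3 = 11, a_5 = floor((13 + 12)/11) = 2.
  m_6 = 11*2 - 12 = 10, d_6 = (177 - 10^2)/11 = 77/11 = 7, a_6 = floor((13 + 10)/7) = 3.
  m_7 = 7*3 - 10 = 11, d_7 = (177 - 11^2)/7 = 56/7 = 8, a_7 = floor((13 + 11)/8) = 3.
  m_8 = 8*3 - 11 = 13, d_8 = (177 - 13^2)/8 = 8/8 = 1, a_8 = floor((13 + 13)/1) = 26.
  m_9 = 1*26 - 13 = 13, d_9 = (177 - 13^2)/1 = 8/1 = 8: (m_9, d_9) = (m_1, d_1) = (13, 8), so from here the quotients repeat a_1, ..., a_8; the period length is 8.
So sqrt(177) = [13; (3, 3, 2, 8, 2, 3, 3, 26)] with period length k = 8.
k is even, so the fundamental solution of x^2 - 177y^2 = 1 is (p_{k-1}, q_{k-1}) = (p_7, q_7); compute convergents through index 7.
Convergents (p_i = a_i*p_{i-1} + p_{i-2}, q_i = a_i*q_{i-1} + q_{i-2} with p_{-2}=0, p_{-1}=1, q_{-2}=1, q_{-1}=0):
  i=0: a_0=13, p_0 = 13*1 + 0 = 13, q_0 = 13*0 + 1 = 1.
  i=1: a_1=3, p_1 = 3*13 + 1 = 40, q_1 = 3*1 + 0 = 3.
  i=2: a_2=3, p_2 = 3*40 + 13 = 133, q_2 = 3*3 + 1 = 10.
  i=3: a_3=2, p_3 = 2*133 + 40 = 306, q_3 = 2*10 + 3 = 23.
  i=4: a_4=8, p_4 = 8*306 + 133 = 2581, q_4 = 8*23 + 10 = 194.
  i=5: a_5=2, p_5 = 2*2581 + 306 = 5468, q_5 = 2*194 + 23 = 411.
  i=6: a_6=3, p_6 = 3*5468 + 2581 = 18985, q_6 = 3*411 + 194 = 1427.
  i=7: a_7=3, p_7 = 3*18985 + 5468 = 62423, q_7 = 3*1427 + 411 = 4692.
Check: 62423^2 - 177*4692^2 = 3896630929 - 3896630928 = 1, so (x, y) = (62423, 4692) solves the equation, and by the theorem it is the least positive solution.

(x, y) = (62423, 4692)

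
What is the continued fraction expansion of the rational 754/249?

Run the Euclidean algorithm on 754 and 249; the successive quotients are the partial quotients a_0, a_1, ... (each step inverts the fractional part left over by the previous one):
  754 = 3*249 + 7, so a_0 = 3.
  249 = 35*7 + 4, so a_1 = 35.
  7 = 1*4 + 3, so a_2 = 1.
  4 = 1*3 + 1, so a_3 = 1.
  3 = 3*1 + 0, so a_4 = 3.
The remainder reaches 0 after 5 divisions, so the expansion has 5 partial quotients, read off in order.

[3; 35, 1, 1, 3]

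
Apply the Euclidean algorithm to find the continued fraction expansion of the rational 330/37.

Run the Euclidean algorithm on 330 and 37; the successive quotients are the partial quotients a_0, a_1, ... (each step inverts the fractional part left over by the previous one):
  330 = 8*37 + 34, so a_0 = 8.
  37 = 1*34 + 3, so a_1 = 1.
  34 = 11*3 + 1, so a_2 = 11.
  3 = 3*1 + 0, so a_3 = 3.
The remainder reaches 0 after 4 divisions, so the expansion has 4 partial quotients, read off in order.

[8; 1, 11, 3]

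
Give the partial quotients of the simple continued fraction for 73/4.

[18; 4]

Run the Euclidean algorithm on 73 and 4; the successive quotients are the partial quotients a_0, a_1, ... (each step inverts the fractional part left over by the previous one):
  73 = 18*4 + 1, so a_0 = 18.
  4 = 4*1 + 0, so a_1 = 4.
The remainder reaches 0 after 2 divisions, so the expansion has 2 partial quotients, read off in order.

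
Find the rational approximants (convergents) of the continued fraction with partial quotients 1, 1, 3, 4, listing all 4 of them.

1/1, 2/1, 7/4, 30/17

Using the convergent recurrence p_i = a_i*p_{i-1} + p_{i-2}, q_i = a_i*q_{i-1} + q_{i-2} with p_{-2}=0, p_{-1}=1, q_{-2}=1, q_{-1}=0:
  i=0: a_0=1, p_0 = 1*1 + 0 = 1, q_0 = 1*0 + 1 = 1.
  i=1: a_1=1, p_1 = 1*1 + 1 = 2, q_1 = 1*1 + 0 = 1.
  i=2: a_2=3, p_2 = 3*2 + 1 = 7, q_2 = 3*1 + 1 = 4.
  i=3: a_3=4, p_3 = 4*7 + 2 = 30, q_3 = 4*4 + 1 = 17.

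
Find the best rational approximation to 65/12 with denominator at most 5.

27/5

Expand x = 65/12 as a continued fraction with the Euclidean algorithm:
  65 = 5*12 + 5, so a_0 = 5.
  12 = 2*5 + 2, so a_1 = 2.
  5 = 2*2 + 1, so a_2 = 2.
  2 = 2*1 + 0, so a_3 = 2.
so x = [5; 2, 2, 2].
Convergents (p_i = a_i*p_{i-1} + p_{i-2}, q_i = a_i*q_{i-1} + q_{i-2} with p_{-2}=0, p_{-1}=1, q_{-2}=1, q_{-1}=0), until the denominator exceeds 5:
  i=0: a_0=5, p_0 = 5*1 + 0 = 5, q_0 = 5*0 + 1 = 1.
  i=1: a_1=2, p_1 = 2*5 + 1 = 11, q_1 = 2*1 + 0 = 2.
  i=2: a_2=2, p_2 = 2*11 + 5 = 27, q_2 = 2*2 + 1 = 5.
  i=3: a_3=2, p_3 = 2*27 + 11 = 65, q_3 = 2*5 + 2 = 12.
q_3 = 12 > 5, so the last convergent with denominator <= 5 is p_2/q_2 = 27/5.
The closest fraction with denominator <= 5 is either p_2/q_2 or the intermediate fraction (k*p_2 + p_1)/(k*q_2 + q_1) with the largest k >= 1 whose denominator stays <= 5; these approach x as k grows, and every other convergent or intermediate fraction in range is farther away.
Largest k: floor((5 - q_1)/q_2) = floor((5 - 2)/5) = 0.
Since k = 0, no intermediate fraction beyond p_2/q_2 has denominator <= 5, so the convergent 27/5 is the closest (its error is |65*5 - 27*12|/(12*5) = 1/60).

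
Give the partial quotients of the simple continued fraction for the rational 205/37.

[5; 1, 1, 5, 1, 2]

Run the Euclidean algorithm on 205 and 37; the successive quotients are the partial quotients a_0, a_1, ... (each step inverts the fractional part left over by the previous one):
  205 = 5*37 + 20, so a_0 = 5.
  37 = 1*20 + 17, so a_1 = 1.
  20 = 1*17 + 3, so a_2 = 1.
  17 = 5*3 + 2, so a_3 = 5.
  3 = 1*2 + 1, so a_4 = 1.
  2 = 2*1 + 0, so a_5 = 2.
The remainder reaches 0 after 6 divisions, so the expansion has 6 partial quotients, read off in order.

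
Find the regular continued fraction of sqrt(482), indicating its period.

[21; (1, 20, 1, 42)]

Write x_i = (sqrt(482) + m_i)/d_i with (m_0, d_0) = (0, 1). a_0 = floor(sqrt(482)) = 21, since 21^2 = 441 <= 482 < 484 = 22^2.
Iterate m_{i+1} = d_i*a_i - m_i, d_{i+1} = (482 - m_{i+1}^2)/d_i, a_{i+1} = floor((a_0 + m_{i+1})/d_{i+1}):
  m_1 = 1*21 - 0 = 21, d_1 = (482 - 21^2)/1 = 41/1 = 41, a_1 = floor((21 + 21)/41) = 1.
  m_2 = 41*1 - 21 = 20, d_2 = (482 - 20^2)/41 = 82/41 = 2, a_2 = floor((21 + 20)/2) = 20.
  m_3 = 2*20 - 20 = 20, d_3 = (482 - 20^2)/2 = 82/2 = 41, a_3 = floor((21 + 20)/41) = 1.
  m_4 = 41*1 - 20 = 21, d_4 = (482 - 21^2)/41 = 41/41 = 1, a_4 = floor((21 + 21)/1) = 42.
  m_5 = 1*42 - 21 = 21, d_5 = (482 - 21^2)/1 = 41/1 = 41: (m_5, d_5) = (m_1, d_1) = (21, 41), so from here the quotients repeat a_1, ..., a_4; the period length is 4.
Hence the expansion of sqrt(482) is a_0 = 21 followed by the repeating block 1, 20, 1, 42 (period 4).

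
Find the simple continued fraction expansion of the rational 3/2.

Run the Euclidean algorithm on 3 and 2; the successive quotients are the partial quotients a_0, a_1, ... (each step inverts the fractional part left over by the previous one):
  3 = 1*2 + 1, so a_0 = 1.
  2 = 2*1 + 0, so a_1 = 2.
The remainder reaches 0 after 2 divisions, so the expansion has 2 partial quotients, read off in order.

[1; 2]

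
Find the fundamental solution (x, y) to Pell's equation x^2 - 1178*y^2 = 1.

(x, y) = (59583, 1736)

First expand sqrt(1178) as a continued fraction. With x_i = (sqrt(1178) + m_i)/d_i and (m_0, d_0) = (0, 1): a_0 = floor(sqrt(1178)) = 34, since 34^2 = 1156 <= 1178 < 1225 = 35^2.
Iterate m_{i+1} = d_i*a_i - m_i, d_{i+1} = (1178 - m_{i+1}^2)/d_i, a_{i+1} = floor((a_0 + m_{i+1})/d_{i+1}):
  m_1 = 1*34 - 0 = 34, d_1 = (1178 - 34^2)/1 = 22/1 = 22, a_1 = floor((34 + 34)/22) = 3.
  m_2 = 22*3 - 34 = 32, d_2 = (1178 - 32^2)/22 = 154/22 = 7, a_2 = floor((34 + 32)/7) = 9.
  m_3 = 7*9 - 32 = 31, d_3 = (1178 - 31^2)/7 = 217/7 = 31, a_3 = floor((34 + 31)/31) = 2.
  m_4 = 31*2 - 31 = 31, d_4 = (1178 - 31^2)/31 = 217/31 = 7, a_4 = floor((34 + 31)/7) = 9.
  m_5 = 7*9 - 31 = 32, d_5 = (1178 - 32^2)/7 = 154/7 = 22, a_5 = floor((34 + 32)/22) = 3.
  m_6 = 22*3 - 32 = 34, d_6 = (1178 - 34^2)/22 = 22/22 = 1, a_6 = floor((34 + 34)/1) = 68.
  m_7 = 1*68 - 34 = 34, d_7 = (1178 - 34^2)/1 = 22/1 = 22: (m_7, d_7) = (m_1, d_1) = (34, 22), so from here the quotients repeat a_1, ..., a_6; the period length is 6.
So sqrt(1178) = [34; (3, 9, 2, 9, 3, 68)] with period length k = 6.
k is even, so the fundamental solution of x^2 - 1178y^2 = 1 is (p_{k-1}, q_{k-1}) = (p_5, q_5); compute convergents through index 5.
Convergents (p_i = a_i*p_{i-1} + p_{i-2}, q_i = a_i*q_{i-1} + q_{i-2} with p_{-2}=0, p_{-1}=1, q_{-2}=1, q_{-1}=0):
  i=0: a_0=34, p_0 = 34*1 + 0 = 34, q_0 = 34*0 + 1 = 1.
  i=1: a_1=3, p_1 = 3*34 + 1 = 103, q_1 = 3*1 + 0 = 3.
  i=2: a_2=9, p_2 = 9*103 + 34 = 961, q_2 = 9*3 + 1 = 28.
  i=3: a_3=2, p_3 = 2*961 + 103 = 2025, q_3 = 2*28 + 3 = 59.
  i=4: a_4=9, p_4 = 9*2025 + 961 = 19186, q_4 = 9*59 + 28 = 559.
  i=5: a_5=3, p_5 = 3*19186 + 2025 = 59583, q_5 = 3*559 + 59 = 1736.
Check: 59583^2 - 1178*1736^2 = 3550133889 - 3550133888 = 1, so (x, y) = (59583, 1736) solves the equation, and by the theorem it is the least positive solution.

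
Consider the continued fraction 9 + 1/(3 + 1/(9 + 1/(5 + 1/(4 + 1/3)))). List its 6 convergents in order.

9/1, 28/3, 261/28, 1333/143, 5593/600, 18112/1943

Using the convergent recurrence p_i = a_i*p_{i-1} + p_{i-2}, q_i = a_i*q_{i-1} + q_{i-2} with p_{-2}=0, p_{-1}=1, q_{-2}=1, q_{-1}=0:
  i=0: a_0=9, p_0 = 9*1 + 0 = 9, q_0 = 9*0 + 1 = 1.
  i=1: a_1=3, p_1 = 3*9 + 1 = 28, q_1 = 3*1 + 0 = 3.
  i=2: a_2=9, p_2 = 9*28 + 9 = 261, q_2 = 9*3 + 1 = 28.
  i=3: a_3=5, p_3 = 5*261 + 28 = 1333, q_3 = 5*28 + 3 = 143.
  i=4: a_4=4, p_4 = 4*1333 + 261 = 5593, q_4 = 4*143 + 28 = 600.
  i=5: a_5=3, p_5 = 3*5593 + 1333 = 18112, q_5 = 3*600 + 143 = 1943.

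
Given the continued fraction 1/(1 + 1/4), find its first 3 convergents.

Using the convergent recurrence p_i = a_i*p_{i-1} + p_{i-2}, q_i = a_i*q_{i-1} + q_{i-2} with p_{-2}=0, p_{-1}=1, q_{-2}=1, q_{-1}=0:
  i=0: a_0=0, p_0 = 0*1 + 0 = 0, q_0 = 0*0 + 1 = 1.
  i=1: a_1=1, p_1 = 1*0 + 1 = 1, q_1 = 1*1 + 0 = 1.
  i=2: a_2=4, p_2 = 4*1 + 0 = 4, q_2 = 4*1 + 1 = 5.

0/1, 1/1, 4/5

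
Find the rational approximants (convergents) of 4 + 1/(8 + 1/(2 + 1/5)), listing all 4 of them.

Using the convergent recurrence p_i = a_i*p_{i-1} + p_{i-2}, q_i = a_i*q_{i-1} + q_{i-2} with p_{-2}=0, p_{-1}=1, q_{-2}=1, q_{-1}=0:
  i=0: a_0=4, p_0 = 4*1 + 0 = 4, q_0 = 4*0 + 1 = 1.
  i=1: a_1=8, p_1 = 8*4 + 1 = 33, q_1 = 8*1 + 0 = 8.
  i=2: a_2=2, p_2 = 2*33 + 4 = 70, q_2 = 2*8 + 1 = 17.
  i=3: a_3=5, p_3 = 5*70 + 33 = 383, q_3 = 5*17 + 8 = 93.

4/1, 33/8, 70/17, 383/93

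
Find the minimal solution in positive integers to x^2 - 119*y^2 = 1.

(x, y) = (120, 11)

First expand sqrt(119) as a continued fraction. With x_i = (sqrt(119) + m_i)/d_i and (m_0, d_0) = (0, 1): a_0 = floor(sqrt(119)) = 10, since 10^2 = 100 <= 119 < 121 = 11^2.
Iterate m_{i+1} = d_i*a_i - m_i, d_{i+1} = (119 - m_{i+1}^2)/d_i, a_{i+1} = floor((a_0 + m_{i+1})/d_{i+1}):
  m_1 = 1*10 - 0 = 10, d_1 = (119 - 10^2)/1 = 19/1 = 19, a_1 = floor((10 + 10)/19) = 1.
  m_2 = 19*1 - 10 = 9, d_2 = (119 - 9^2)/19 = 38/19 = 2, a_2 = floor((10 + 9)/2) = 9.
  m_3 = 2*9 - 9 = 9, d_3 = (119 - 9^2)/2 = 38/2 = 19, a_3 = floor((10 + 9)/19) = 1.
  m_4 = 19*1 - 9 = 10, d_4 = (119 - 10^2)/19 = 19/19 = 1, a_4 = floor((10 + 10)/1) = 20.
  m_5 = 1*20 - 10 = 10, d_5 = (119 - 10^2)/1 = 19/1 = 19: (m_5, d_5) = (m_1, d_1) = (10, 19), so from here the quotients repeat a_1, ..., a_4; the period length is 4.
So sqrt(119) = [10; (1, 9, 1, 20)] with period length k = 4.
k is even, so the fundamental solution of x^2 - 119y^2 = 1 is (p_{k-1}, q_{k-1}) = (p_3, q_3); compute convergents through index 3.
Convergents (p_i = a_i*p_{i-1} + p_{i-2}, q_i = a_i*q_{i-1} + q_{i-2} with p_{-2}=0, p_{-1}=1, q_{-2}=1, q_{-1}=0):
  i=0: a_0=10, p_0 = 10*1 + 0 = 10, q_0 = 10*0 + 1 = 1.
  i=1: a_1=1, p_1 = 1*10 + 1 = 11, q_1 = 1*1 + 0 = 1.
  i=2: a_2=9, p_2 = 9*11 + 10 = 109, q_2 = 9*1 + 1 = 10.
  i=3: a_3=1, p_3 = 1*109 + 11 = 120, q_3 = 1*10 + 1 = 11.
Check: 120^2 - 119*11^2 = 14400 - 14399 = 1, so (x, y) = (120, 11) solves the equation, and by the theorem it is the least positive solution.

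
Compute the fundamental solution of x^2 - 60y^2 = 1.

(x, y) = (31, 4)

First expand sqrt(60) as a continued fraction. With x_i = (sqrt(60) + m_i)/d_i and (m_0, d_0) = (0, 1): a_0 = floor(sqrt(60)) = 7, since 7^2 = 49 <= 60 < 64 = 8^2.
Iterate m_{i+1} = d_i*a_i - m_i, d_{i+1} = (60 - m_{i+1}^2)/d_i, a_{i+1} = floor((a_0 + m_{i+1})/d_{i+1}):
  m_1 = 1*7 - 0 = 7, d_1 = (60 - 7^2)/1 = 11/1 = 11, a_1 = floor((7 + 7)/11) = 1.
  m_2 = 11*1 - 7 = 4, d_2 = (60 - 4^2)/11 = 44/11 = 4, a_2 = floor((7 + 4)/4) = 2.
  m_3 = 4*2 - 4 = 4, d_3 = (60 - 4^2)/4 = 44/4 = 11, a_3 = floor((7 + 4)/11) = 1.
  m_4 = 11*1 - 4 = 7, d_4 = (60 - 7^2)/11 = 11/11 = 1, a_4 = floor((7 + 7)/1) = 14.
  m_5 = 1*14 - 7 = 7, d_5 = (60 - 7^2)/1 = 11/1 = 11: (m_5, d_5) = (m_1, d_1) = (7, 11), so from here the quotients repeat a_1, ..., a_4; the period length is 4.
So sqrt(60) = [7; (1, 2, 1, 14)] with period length k = 4.
k is even, so the fundamental solution of x^2 - 60y^2 = 1 is (p_{k-1}, q_{k-1}) = (p_3, q_3); compute convergents through index 3.
Convergents (p_i = a_i*p_{i-1} + p_{i-2}, q_i = a_i*q_{i-1} + q_{i-2} with p_{-2}=0, p_{-1}=1, q_{-2}=1, q_{-1}=0):
  i=0: a_0=7, p_0 = 7*1 + 0 = 7, q_0 = 7*0 + 1 = 1.
  i=1: a_1=1, p_1 = 1*7 + 1 = 8, q_1 = 1*1 + 0 = 1.
  i=2: a_2=2, p_2 = 2*8 + 7 = 23, q_2 = 2*1 + 1 = 3.
  i=3: a_3=1, p_3 = 1*23 + 8 = 31, q_3 = 1*3 + 1 = 4.
Check: 31^2 - 60*4^2 = 961 - 960 = 1, so (x, y) = (31, 4) solves the equation, and by the theorem it is the least positive solution.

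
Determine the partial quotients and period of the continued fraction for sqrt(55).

[7; (2, 2, 2, 14)]

Write x_i = (sqrt(55) + m_i)/d_i with (m_0, d_0) = (0, 1). a_0 = floor(sqrt(55)) = 7, since 7^2 = 49 <= 55 < 64 = 8^2.
Iterate m_{i+1} = d_i*a_i - m_i, d_{i+1} = (55 - m_{i+1}^2)/d_i, a_{i+1} = floor((a_0 + m_{i+1})/d_{i+1}):
  m_1 = 1*7 - 0 = 7, d_1 = (55 - 7^2)/1 = 6/1 = 6, a_1 = floor((7 + 7)/6) = 2.
  m_2 = 6*2 - 7 = 5, d_2 = (55 - 5^2)/6 = 30/6 = 5, a_2 = floor((7 + 5)/5) = 2.
  m_3 = 5*2 - 5 = 5, d_3 = (55 - 5^2)/5 = 30/5 = 6, a_3 = floor((7 + 5)/6) = 2.
  m_4 = 6*2 - 5 = 7, d_4 = (55 - 7^2)/6 = 6/6 = 1, a_4 = floor((7 + 7)/1) = 14.
  m_5 = 1*14 - 7 = 7, d_5 = (55 - 7^2)/1 = 6/1 = 6: (m_5, d_5) = (m_1, d_1) = (7, 6), so from here the quotients repeat a_1, ..., a_4; the period length is 4.
Hence the expansion of sqrt(55) is a_0 = 7 followed by the repeating block 2, 2, 2, 14 (period 4).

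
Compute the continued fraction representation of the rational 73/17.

[4; 3, 2, 2]

Run the Euclidean algorithm on 73 and 17; the successive quotients are the partial quotients a_0, a_1, ... (each step inverts the fractional part left over by the previous one):
  73 = 4*17 + 5, so a_0 = 4.
  17 = 3*5 + 2, so a_1 = 3.
  5 = 2*2 + 1, so a_2 = 2.
  2 = 2*1 + 0, so a_3 = 2.
The remainder reaches 0 after 4 divisions, so the expansion has 4 partial quotients, read off in order.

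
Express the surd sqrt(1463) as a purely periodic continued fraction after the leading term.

[38; (4, 76)]

Write x_i = (sqrt(1463) + m_i)/d_i with (m_0, d_0) = (0, 1). a_0 = floor(sqrt(1463)) = 38, since 38^2 = 1444 <= 1463 < 1521 = 39^2.
Iterate m_{i+1} = d_i*a_i - m_i, d_{i+1} = (1463 - m_{i+1}^2)/d_i, a_{i+1} = floor((a_0 + m_{i+1})/d_{i+1}):
  m_1 = 1*38 - 0 = 38, d_1 = (1463 - 38^2)/1 = 19/1 = 19, a_1 = floor((38 + 38)/19) = 4.
  m_2 = 19*4 - 38 = 38, d_2 = (1463 - 38^2)/19 = 19/19 = 1, a_2 = floor((38 + 38)/1) = 76.
  m_3 = 1*76 - 38 = 38, d_3 = (1463 - 38^2)/1 = 19/1 = 19: (m_3, d_3) = (m_1, d_1) = (38, 19), so from here the quotients repeat a_1, a_2; the period length is 2.
Hence the expansion of sqrt(1463) is a_0 = 38 followed by the repeating block 4, 76 (period 2).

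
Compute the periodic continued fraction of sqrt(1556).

[39; (2, 4, 6, 1, 18, 1, 6, 4, 2, 78)]

Write x_i = (sqrt(1556) + m_i)/d_i with (m_0, d_0) = (0, 1). a_0 = floor(sqrt(1556)) = 39, since 39^2 = 1521 <= 1556 < 1600 = 40^2.
Iterate m_{i+1} = d_i*a_i - m_i, d_{i+1} = (1556 - m_{i+1}^2)/d_i, a_{i+1} = floor((a_0 + m_{i+1})/d_{i+1}):
  m_1 = 1*39 - 0 = 39, d_1 = (1556 - 39^2)/1 = 35/1 = 35, a_1 = floor((39 + 39)/35) = 2.
  m_2 = 35*2 - 39 = 31, d_2 = (1556 - 31^2)/35 = 595/35 = 17, a_2 = floor((39 + 31)/17) = 4.
  m_3 = 17*4 - 31 = 37, d_3 = (1556 - 37^2)/17 = 187/17 = 11, a_3 = floor((39 + 37)/11) = 6.
  m_4 = 11*6 - 37 = 29, d_4 = (1556 - 29^2)/11 = 715/11 = 65, a_4 = floor((39 + 29)/65) = 1.
  m_5 = 65*1 - 29 = 36, d_5 = (1556 - 36^2)/65 = 260/65 = 4, a_5 = floor((39 + 36)/4) = 18.
  m_6 = 4*18 - 36 = 36, d_6 = (1556 - 36^2)/4 = 260/4 = 65, a_6 = floor((39 + 36)/65) = 1.
  m_7 = 65*1 - 36 = 29, d_7 = (1556 - 29^2)/65 = 715/65 = 11, a_7 = floor((39 + 29)/11) = 6.
  m_8 = 11*6 - 29 = 37, d_8 = (1556 - 37^2)/11 = 187/11 = 17, a_8 = floor((39 + 37)/17) = 4.
  m_9 = 17*4 - 37 = 31, d_9 = (1556 - 31^2)/17 = 595/17 = 35, a_9 = floor((39 + 31)/35) = 2.
  m_10 = 35*2 - 31 = 39, d_10 = (1556 - 39^2)/35 = 35/35 = 1, a_10 = floor((39 + 39)/1) = 78.
  m_11 = 1*78 - 39 = 39, d_11 = (1556 - 39^2)/1 = 35/1 = 35: (m_11, d_11) = (m_1, d_1) = (39, 35), so from here the quotients repeat a_1, ..., a_10; the period length is 10.
Hence the expansion of sqrt(1556) is a_0 = 39 followed by the repeating block 2, 4, 6, 1, 18, 1, 6, 4, 2, 78 (period 10).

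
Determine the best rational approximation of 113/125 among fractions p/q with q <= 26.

Expand x = 113/125 as a continued fraction with the Euclidean algorithm:
  113 = 0*125 + 113, so a_0 = 0.
  125 = 1*113 + 12, so a_1 = 1.
  113 = 9*12 + 5, so a_2 = 9.
  12 = 2*5 + 2, so a_3 = 2.
  5 = 2*2 + 1, so a_4 = 2.
  2 = 2*1 + 0, so a_5 = 2.
so x = [0; 1, 9, 2, 2, 2].
Convergents (p_i = a_i*p_{i-1} + p_{i-2}, q_i = a_i*q_{i-1} + q_{i-2} with p_{-2}=0, p_{-1}=1, q_{-2}=1, q_{-1}=0), until the denominator exceeds 26:
  i=0: a_0=0, p_0 = 0*1 + 0 = 0, q_0 = 0*0 + 1 = 1.
  i=1: a_1=1, p_1 = 1*0 + 1 = 1, q_1 = 1*1 + 0 = 1.
  i=2: a_2=9, p_2 = 9*1 + 0 = 9, q_2 = 9*1 + 1 = 10.
  i=3: a_3=2, p_3 = 2*9 + 1 = 19, q_3 = 2*10 + 1 = 21.
  i=4: a_4=2, p_4 = 2*19 + 9 = 47, q_4 = 2*21 + 10 = 52.
q_4 = 52 > 26, so the last convergent with denominator <= 26 is p_3/q_3 = 19/21.
The closest fraction with denominator <= 26 is either p_3/q_3 or the intermediate fraction (k*p_3 + p_2)/(k*q_3 + q_2) with the largest k >= 1 whose denominator stays <= 26; these approach x as k grows, and every other convergent or intermediate fraction in range is farther away.
Largest k: floor((26 - q_2)/q_3) = floor((26 - 10)/21) = 0.
Since k = 0, no intermediate fraction beyond p_3/q_3 has denominator <= 26, so the convergent 19/21 is the closest (its error is |113*21 - 19*125|/(125*21) = 2/2625).

19/21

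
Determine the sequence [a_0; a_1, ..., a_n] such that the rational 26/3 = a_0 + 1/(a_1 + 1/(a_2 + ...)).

[8; 1, 2]

Run the Euclidean algorithm on 26 and 3; the successive quotients are the partial quotients a_0, a_1, ... (each step inverts the fractional part left over by the previous one):
  26 = 8*3 + 2, so a_0 = 8.
  3 = 1*2 + 1, so a_1 = 1.
  2 = 2*1 + 0, so a_2 = 2.
The remainder reaches 0 after 3 divisions, so the expansion has 3 partial quotients, read off in order.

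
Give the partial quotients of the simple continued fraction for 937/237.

Run the Euclidean algorithm on 937 and 237; the successive quotients are the partial quotients a_0, a_1, ... (each step inverts the fractional part left over by the previous one):
  937 = 3*237 + 226, so a_0 = 3.
  237 = 1*226 + 11, so a_1 = 1.
  226 = 20*11 + 6, so a_2 = 20.
  11 = 1*6 + 5, so a_3 = 1.
  6 = 1*5 + 1, so a_4 = 1.
  5 = 5*1 + 0, so a_5 = 5.
The remainder reaches 0 after 6 divisions, so the expansion has 6 partial quotients, read off in order.

[3; 1, 20, 1, 1, 5]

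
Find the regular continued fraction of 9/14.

[0; 1, 1, 1, 4]

Run the Euclidean algorithm on 9 and 14; the successive quotients are the partial quotients a_0, a_1, ... (each step inverts the fractional part left over by the previous one):
  9 = 0*14 + 9, so a_0 = 0.
  14 = 1*9 + 5, so a_1 = 1.
  9 = 1*5 + 4, so a_2 = 1.
  5 = 1*4 + 1, so a_3 = 1.
  4 = 4*1 + 0, so a_4 = 4.
The remainder reaches 0 after 5 divisions, so the expansion has 5 partial quotients, read off in order.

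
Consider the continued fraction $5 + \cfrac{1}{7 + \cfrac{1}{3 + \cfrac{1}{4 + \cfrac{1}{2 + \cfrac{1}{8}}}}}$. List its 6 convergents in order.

5/1, 36/7, 113/22, 488/95, 1089/212, 9200/1791

Using the convergent recurrence p_i = a_i*p_{i-1} + p_{i-2}, q_i = a_i*q_{i-1} + q_{i-2} with p_{-2}=0, p_{-1}=1, q_{-2}=1, q_{-1}=0:
  i=0: a_0=5, p_0 = 5*1 + 0 = 5, q_0 = 5*0 + 1 = 1.
  i=1: a_1=7, p_1 = 7*5 + 1 = 36, q_1 = 7*1 + 0 = 7.
  i=2: a_2=3, p_2 = 3*36 + 5 = 113, q_2 = 3*7 + 1 = 22.
  i=3: a_3=4, p_3 = 4*113 + 36 = 488, q_3 = 4*22 + 7 = 95.
  i=4: a_4=2, p_4 = 2*488 + 113 = 1089, q_4 = 2*95 + 22 = 212.
  i=5: a_5=8, p_5 = 8*1089 + 488 = 9200, q_5 = 8*212 + 95 = 1791.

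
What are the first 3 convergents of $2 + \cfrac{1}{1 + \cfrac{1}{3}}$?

Using the convergent recurrence p_i = a_i*p_{i-1} + p_{i-2}, q_i = a_i*q_{i-1} + q_{i-2} with p_{-2}=0, p_{-1}=1, q_{-2}=1, q_{-1}=0:
  i=0: a_0=2, p_0 = 2*1 + 0 = 2, q_0 = 2*0 + 1 = 1.
  i=1: a_1=1, p_1 = 1*2 + 1 = 3, q_1 = 1*1 + 0 = 1.
  i=2: a_2=3, p_2 = 3*3 + 2 = 11, q_2 = 3*1 + 1 = 4.

2/1, 3/1, 11/4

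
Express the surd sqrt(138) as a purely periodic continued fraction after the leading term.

Write x_i = (sqrt(138) + m_i)/d_i with (m_0, d_0) = (0, 1). a_0 = floor(sqrt(138)) = 11, since 11^2 = 121 <= 138 < 144 = 12^2.
Iterate m_{i+1} = d_i*a_i - m_i, d_{i+1} = (138 - m_{i+1}^2)/d_i, a_{i+1} = floor((a_0 + m_{i+1})/d_{i+1}):
  m_1 = 1*11 - 0 = 11, d_1 = (138 - 11^2)/1 = 17/1 = 17, a_1 = floor((11 + 11)/17) = 1.
  m_2 = 17*1 - 11 = 6, d_2 = (138 - 6^2)/17 = 102/17 = 6, a_2 = floor((11 + 6)/6) = 2.
  m_3 = 6*2 - 6 = 6, d_3 = (138 - 6^2)/6 = 102/6 = 17, a_3 = floor((11 + 6)/17) = 1.
  m_4 = 17*1 - 6 = 11, d_4 = (138 - 11^2)/17 = 17/17 = 1, a_4 = floor((11 + 11)/1) = 22.
  m_5 = 1*22 - 11 = 11, d_5 = (138 - 11^2)/1 = 17/1 = 17: (m_5, d_5) = (m_1, d_1) = (11, 17), so from here the quotients repeat a_1, ..., a_4; the period length is 4.
Hence the expansion of sqrt(138) is a_0 = 11 followed by the repeating block 1, 2, 1, 22 (period 4).

[11; (1, 2, 1, 22)]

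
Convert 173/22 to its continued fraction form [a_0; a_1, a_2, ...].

Run the Euclidean algorithm on 173 and 22; the successive quotients are the partial quotients a_0, a_1, ... (each step inverts the fractional part left over by the previous one):
  173 = 7*22 + 19, so a_0 = 7.
  22 = 1*19 + 3, so a_1 = 1.
  19 = 6*3 + 1, so a_2 = 6.
  3 = 3*1 + 0, so a_3 = 3.
The remainder reaches 0 after 4 divisions, so the expansion has 4 partial quotients, read off in order.

[7; 1, 6, 3]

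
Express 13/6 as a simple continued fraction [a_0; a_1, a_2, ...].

Run the Euclidean algorithm on 13 and 6; the successive quotients are the partial quotients a_0, a_1, ... (each step inverts the fractional part left over by the previous one):
  13 = 2*6 + 1, so a_0 = 2.
  6 = 6*1 + 0, so a_1 = 6.
The remainder reaches 0 after 2 divisions, so the expansion has 2 partial quotients, read off in order.

[2; 6]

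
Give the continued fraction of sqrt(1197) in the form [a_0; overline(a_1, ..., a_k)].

Write x_i = (sqrt(1197) + m_i)/d_i with (m_0, d_0) = (0, 1). a_0 = floor(sqrt(1197)) = 34, since 34^2 = 1156 <= 1197 < 1225 = 35^2.
Iterate m_{i+1} = d_i*a_i - m_i, d_{i+1} = (1197 - m_{i+1}^2)/d_i, a_{i+1} = floor((a_0 + m_{i+1})/d_{i+1}):
  m_1 = 1*34 - 0 = 34, d_1 = (1197 - 34^2)/1 = 41/1 = 41, a_1 = floor((34 + 34)/41) = 1.
  m_2 = 41*1 - 34 = 7, d_2 = (1197 - 7^2)/41 = 1148/41 = 28, a_2 = floor((34 + 7)/28) = 1.
  m_3 = 28*1 - 7 = 21, d_3 = (1197 - 21^2)/28 = 756/28 = 27, a_3 = floor((34 + 21)/27) = 2.
  m_4 = 27*2 - 21 = 33, d_4 = (1197 - 33^2)/27 = 108/27 = 4, a_4 = floor((34 + 33)/4) = 16.
  m_5 = 4*16 - 33 = 31, d_5 = (1197 - 31^2)/4 = 236/4 = 59, a_5 = floor((34 + 31)/59) = 1.
  m_6 = 59*1 - 31 = 28, d_6 = (1197 - 28^2)/59 = 413/59 = 7, a_6 = floor((34 + 28)/7) = 8.
  m_7 = 7*8 - 28 = 28, d_7 = (1197 - 28^2)/7 = 413/7 = 59, a_7 = floor((34 + 28)/59) = 1.
  m_8 = 59*1 - 28 = 31, d_8 = (1197 - 31^2)/59 = 236/59 = 4, a_8 = floor((34 + 31)/4) = 16.
  m_9 = 4*16 - 31 = 33, d_9 = (1197 - 33^2)/4 = 108/4 = 27, a_9 = floor((34 + 33)/27) = 2.
  m_10 = 27*2 - 33 = 21, d_10 = (1197 - 21^2)/27 = 756/27 = 28, a_10 = floor((34 + 21)/28) = 1.
  m_11 = 28*1 - 21 = 7, d_11 = (1197 - 7^2)/28 = 1148/28 = 41, a_11 = floor((34 + 7)/41) = 1.
  m_12 = 41*1 - 7 = 34, d_12 = (1197 - 34^2)/41 = 41/41 = 1, a_12 = floor((34 + 34)/1) = 68.
  m_13 = 1*68 - 34 = 34, d_13 = (1197 - 34^2)/1 = 41/1 = 41: (m_13, d_13) = (m_1, d_1) = (34, 41), so from here the quotients repeat a_1, ..., a_12; the period length is 12.
Hence the expansion of sqrt(1197) is a_0 = 34 followed by the repeating block 1, 1, 2, 16, 1, 8, 1, 16, 2, 1, 1, 68 (period 12).

[34; overline(1, 1, 2, 16, 1, 8, 1, 16, 2, 1, 1, 68)]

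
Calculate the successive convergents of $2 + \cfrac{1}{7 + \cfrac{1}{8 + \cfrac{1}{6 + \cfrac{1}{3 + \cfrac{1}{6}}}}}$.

Using the convergent recurrence p_i = a_i*p_{i-1} + p_{i-2}, q_i = a_i*q_{i-1} + q_{i-2} with p_{-2}=0, p_{-1}=1, q_{-2}=1, q_{-1}=0:
  i=0: a_0=2, p_0 = 2*1 + 0 = 2, q_0 = 2*0 + 1 = 1.
  i=1: a_1=7, p_1 = 7*2 + 1 = 15, q_1 = 7*1 + 0 = 7.
  i=2: a_2=8, p_2 = 8*15 + 2 = 122, q_2 = 8*7 + 1 = 57.
  i=3: a_3=6, p_3 = 6*122 + 15 = 747, q_3 = 6*57 + 7 = 349.
  i=4: a_4=3, p_4 = 3*747 + 122 = 2363, q_4 = 3*349 + 57 = 1104.
  i=5: a_5=6, p_5 = 6*2363 + 747 = 14925, q_5 = 6*1104 + 349 = 6973.

2/1, 15/7, 122/57, 747/349, 2363/1104, 14925/6973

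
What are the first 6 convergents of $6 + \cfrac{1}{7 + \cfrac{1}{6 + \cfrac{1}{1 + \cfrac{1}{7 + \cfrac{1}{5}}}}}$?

Using the convergent recurrence p_i = a_i*p_{i-1} + p_{i-2}, q_i = a_i*q_{i-1} + q_{i-2} with p_{-2}=0, p_{-1}=1, q_{-2}=1, q_{-1}=0:
  i=0: a_0=6, p_0 = 6*1 + 0 = 6, q_0 = 6*0 + 1 = 1.
  i=1: a_1=7, p_1 = 7*6 + 1 = 43, q_1 = 7*1 + 0 = 7.
  i=2: a_2=6, p_2 = 6*43 + 6 = 264, q_2 = 6*7 + 1 = 43.
  i=3: a_3=1, p_3 = 1*264 + 43 = 307, q_3 = 1*43 + 7 = 50.
  i=4: a_4=7, p_4 = 7*307 + 264 = 2413, q_4 = 7*50 + 43 = 393.
  i=5: a_5=5, p_5 = 5*2413 + 307 = 12372, q_5 = 5*393 + 50 = 2015.

6/1, 43/7, 264/43, 307/50, 2413/393, 12372/2015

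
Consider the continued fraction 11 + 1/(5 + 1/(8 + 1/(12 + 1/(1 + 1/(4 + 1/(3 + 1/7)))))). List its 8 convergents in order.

Using the convergent recurrence p_i = a_i*p_{i-1} + p_{i-2}, q_i = a_i*q_{i-1} + q_{i-2} with p_{-2}=0, p_{-1}=1, q_{-2}=1, q_{-1}=0:
  i=0: a_0=11, p_0 = 11*1 + 0 = 11, q_0 = 11*0 + 1 = 1.
  i=1: a_1=5, p_1 = 5*11 + 1 = 56, q_1 = 5*1 + 0 = 5.
  i=2: a_2=8, p_2 = 8*56 + 11 = 459, q_2 = 8*5 + 1 = 41.
  i=3: a_3=12, p_3 = 12*459 + 56 = 5564, q_3 = 12*41 + 5 = 497.
  i=4: a_4=1, p_4 = 1*5564 + 459 = 6023, q_4 = 1*497 + 41 = 538.
  i=5: a_5=4, p_5 = 4*6023 + 5564 = 29656, q_5 = 4*538 + 497 = 2649.
  i=6: a_6=3, p_6 = 3*29656 + 6023 = 94991, q_6 = 3*2649 + 538 = 8485.
  i=7: a_7=7, p_7 = 7*94991 + 29656 = 694593, q_7 = 7*8485 + 2649 = 62044.

11/1, 56/5, 459/41, 5564/497, 6023/538, 29656/2649, 94991/8485, 694593/62044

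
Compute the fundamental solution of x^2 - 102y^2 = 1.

First expand sqrt(102) as a continued fraction. With x_i = (sqrt(102) + m_i)/d_i and (m_0, d_0) = (0, 1): a_0 = floor(sqrt(102)) = 10, since 10^2 = 100 <= 102 < 121 = 11^2.
Iterate m_{i+1} = d_i*a_i - m_i, d_{i+1} = (102 - m_{i+1}^2)/d_i, a_{i+1} = floor((a_0 + m_{i+1})/d_{i+1}):
  m_1 = 1*10 - 0 = 10, d_1 = (102 - 10^2)/1 = 2/1 = 2, a_1 = floor((10 + 10)/2) = 10.
  m_2 = 2*10 - 10 = 10, d_2 = (102 - 10^2)/2 = 2/2 = 1, a_2 = floor((10 + 10)/1) = 20.
  m_3 = 1*20 - 10 = 10, d_3 = (102 - 10^2)/1 = 2/1 = 2: (m_3, d_3) = (m_1, d_1) = (10, 2), so from here the quotients repeat a_1, a_2; the period length is 2.
So sqrt(102) = [10; (10, 20)] with period length k = 2.
k is even, so the fundamental solution of x^2 - 102y^2 = 1 is (p_{k-1}, q_{k-1}) = (p_1, q_1); compute convergents through index 1.
Convergents (p_i = a_i*p_{i-1} + p_{i-2}, q_i = a_i*q_{i-1} + q_{i-2} with p_{-2}=0, p_{-1}=1, q_{-2}=1, q_{-1}=0):
  i=0: a_0=10, p_0 = 10*1 + 0 = 10, q_0 = 10*0 + 1 = 1.
  i=1: a_1=10, p_1 = 10*10 + 1 = 101, q_1 = 10*1 + 0 = 10.
Check: 101^2 - 102*10^2 = 10201 - 10200 = 1, so (x, y) = (101, 10) solves the equation, and by the theorem it is the least positive solution.

(x, y) = (101, 10)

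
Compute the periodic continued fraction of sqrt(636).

Write x_i = (sqrt(636) + m_i)/d_i with (m_0, d_0) = (0, 1). a_0 = floor(sqrt(636)) = 25, since 25^2 = 625 <= 636 < 676 = 26^2.
Iterate m_{i+1} = d_i*a_i - m_i, d_{i+1} = (636 - m_{i+1}^2)/d_i, a_{i+1} = floor((a_0 + m_{i+1})/d_{i+1}):
  m_1 = 1*25 - 0 = 25, d_1 = (636 - 25^2)/1 = 11/1 = 11, a_1 = floor((25 + 25)/11) = 4.
  m_2 = 11*4 - 25 = 19, d_2 = (636 - 19^2)/11 = 275/11 = 25, a_2 = floor((25 + 19)/25) = 1.
  m_3 = 25*1 - 19 = 6, d_3 = (636 - 6^2)/25 = 600/25 = 24, a_3 = floor((25 + 6)/24) = 1.
  m_4 = 24*1 - 6 = 18, d_4 = (636 - 18^2)/24 = 312/24 = 13, a_4 = floor((25 + 18)/13) = 3.
  m_5 = 13*3 - 18 = 21, d_5 = (636 - 21^2)/13 = 195/13 = 15, a_5 = floor((25 + 21)/15) = 3.
  m_6 = 15*3 - 21 = 24, d_6 = (636 - 24^2)/15 = 60/15 = 4, a_6 = floor((25 + 24)/4) = 12.
  m_7 = 4*12 - 24 = 24, d_7 = (636 - 24^2)/4 = 60/4 = 15, a_7 = floor((25 + 24)/15) = 3.
  m_8 = 15*3 - 24 = 21, d_8 = (636 - 21^2)/15 = 195/15 = 13, a_8 = floor((25 + 21)/13) = 3.
  m_9 = 13*3 - 21 = 18, d_9 = (636 - 18^2)/13 = 312/13 = 24, a_9 = floor((25 + 18)/24) = 1.
  m_10 = 24*1 - 18 = 6, d_10 = (636 - 6^2)/24 = 600/24 = 25, a_10 = floor((25 + 6)/25) = 1.
  m_11 = 25*1 - 6 = 19, d_11 = (636 - 19^2)/25 = 275/25 = 11, a_11 = floor((25 + 19)/11) = 4.
  m_12 = 11*4 - 19 = 25, d_12 = (636 - 25^2)/11 = 11/11 = 1, a_12 = floor((25 + 25)/1) = 50.
  m_13 = 1*50 - 25 = 25, d_13 = (636 - 25^2)/1 = 11/1 = 11: (m_13, d_13) = (m_1, d_1) = (25, 11), so from here the quotients repeat a_1, ..., a_12; the period length is 12.
Hence the expansion of sqrt(636) is a_0 = 25 followed by the repeating block 4, 1, 1, 3, 3, 12, 3, 3, 1, 1, 4, 50 (period 12).

[25; (4, 1, 1, 3, 3, 12, 3, 3, 1, 1, 4, 50)]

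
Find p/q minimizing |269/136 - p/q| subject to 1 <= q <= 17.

Expand x = 269/136 as a continued fraction with the Euclidean algorithm:
  269 = 1*136 + 133, so a_0 = 1.
  136 = 1*133 + 3, so a_1 = 1.
  133 = 44*3 + 1, so a_2 = 44.
  3 = 3*1 + 0, so a_3 = 3.
so x = [1; 1, 44, 3].
Convergents (p_i = a_i*p_{i-1} + p_{i-2}, q_i = a_i*q_{i-1} + q_{i-2} with p_{-2}=0, p_{-1}=1, q_{-2}=1, q_{-1}=0), until the denominator exceeds 17:
  i=0: a_0=1, p_0 = 1*1 + 0 = 1, q_0 = 1*0 + 1 = 1.
  i=1: a_1=1, p_1 = 1*1 + 1 = 2, q_1 = 1*1 + 0 = 1.
  i=2: a_2=44, p_2 = 44*2 + 1 = 89, q_2 = 44*1 + 1 = 45.
q_2 = 45 > 17, so the last convergent with denominator <= 17 is p_1/q_1 = 2/1.
The closest fraction with denominator <= 17 is either p_1/q_1 or the intermediate fraction (k*p_1 + p_0)/(k*q_1 + q_0) with the largest k >= 1 whose denominator stays <= 17; these approach x as k grows, and every other convergent or intermediate fraction in range is farther away.
Largest k: floor((17 - q_0)/q_1) = floor((17 - 1)/1) = 16.
That gives (16*2 + 1)/(16*1 + 1) = 33/17.
Compare the errors: |x - 2/1| = |269*1 - 2*136|/(136*1) = 3/136, and |x - 33/17| = |269*17 - 33*136|/(136*17) = 85/2312.
Cross-multiplying, 3*2312 = 6936 < 11560 = 85*136, so 3/136 is smaller: the convergent 2/1 is closer to x than 33/17.

2/1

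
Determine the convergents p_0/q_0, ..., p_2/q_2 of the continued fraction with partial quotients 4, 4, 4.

4/1, 17/4, 72/17

Using the convergent recurrence p_i = a_i*p_{i-1} + p_{i-2}, q_i = a_i*q_{i-1} + q_{i-2} with p_{-2}=0, p_{-1}=1, q_{-2}=1, q_{-1}=0:
  i=0: a_0=4, p_0 = 4*1 + 0 = 4, q_0 = 4*0 + 1 = 1.
  i=1: a_1=4, p_1 = 4*4 + 1 = 17, q_1 = 4*1 + 0 = 4.
  i=2: a_2=4, p_2 = 4*17 + 4 = 72, q_2 = 4*4 + 1 = 17.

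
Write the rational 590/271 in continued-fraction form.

[2; 5, 1, 1, 1, 4, 1, 2]

Run the Euclidean algorithm on 590 and 271; the successive quotients are the partial quotients a_0, a_1, ... (each step inverts the fractional part left over by the previous one):
  590 = 2*271 + 48, so a_0 = 2.
  271 = 5*48 + 31, so a_1 = 5.
  48 = 1*31 + 17, so a_2 = 1.
  31 = 1*17 + 14, so a_3 = 1.
  17 = 1*14 + 3, so a_4 = 1.
  14 = 4*3 + 2, so a_5 = 4.
  3 = 1*2 + 1, so a_6 = 1.
  2 = 2*1 + 0, so a_7 = 2.
The remainder reaches 0 after 8 divisions, so the expansion has 8 partial quotients, read off in order.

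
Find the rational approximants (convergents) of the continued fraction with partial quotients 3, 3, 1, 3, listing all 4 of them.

3/1, 10/3, 13/4, 49/15

Using the convergent recurrence p_i = a_i*p_{i-1} + p_{i-2}, q_i = a_i*q_{i-1} + q_{i-2} with p_{-2}=0, p_{-1}=1, q_{-2}=1, q_{-1}=0:
  i=0: a_0=3, p_0 = 3*1 + 0 = 3, q_0 = 3*0 + 1 = 1.
  i=1: a_1=3, p_1 = 3*3 + 1 = 10, q_1 = 3*1 + 0 = 3.
  i=2: a_2=1, p_2 = 1*10 + 3 = 13, q_2 = 1*3 + 1 = 4.
  i=3: a_3=3, p_3 = 3*13 + 10 = 49, q_3 = 3*4 + 3 = 15.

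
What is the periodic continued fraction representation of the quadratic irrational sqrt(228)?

[15; (10, 30)]

Write x_i = (sqrt(228) + m_i)/d_i with (m_0, d_0) = (0, 1). a_0 = floor(sqrt(228)) = 15, since 15^2 = 225 <= 228 < 256 = 16^2.
Iterate m_{i+1} = d_i*a_i - m_i, d_{i+1} = (228 - m_{i+1}^2)/d_i, a_{i+1} = floor((a_0 + m_{i+1})/d_{i+1}):
  m_1 = 1*15 - 0 = 15, d_1 = (228 - 15^2)/1 = 3/1 = 3, a_1 = floor((15 + 15)/3) = 10.
  m_2 = 3*10 - 15 = 15, d_2 = (228 - 15^2)/3 = 3/3 = 1, a_2 = floor((15 + 15)/1) = 30.
  m_3 = 1*30 - 15 = 15, d_3 = (228 - 15^2)/1 = 3/1 = 3: (m_3, d_3) = (m_1, d_1) = (15, 3), so from here the quotients repeat a_1, a_2; the period length is 2.
Hence the expansion of sqrt(228) is a_0 = 15 followed by the repeating block 10, 30 (period 2).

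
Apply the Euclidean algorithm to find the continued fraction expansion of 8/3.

Run the Euclidean algorithm on 8 and 3; the successive quotients are the partial quotients a_0, a_1, ... (each step inverts the fractional part left over by the previous one):
  8 = 2*3 + 2, so a_0 = 2.
  3 = 1*2 + 1, so a_1 = 1.
  2 = 2*1 + 0, so a_2 = 2.
The remainder reaches 0 after 3 divisions, so the expansion has 3 partial quotients, read off in order.

[2; 1, 2]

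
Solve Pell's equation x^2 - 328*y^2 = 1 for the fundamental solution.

(x, y) = (163, 9)

First expand sqrt(328) as a continued fraction. With x_i = (sqrt(328) + m_i)/d_i and (m_0, d_0) = (0, 1): a_0 = floor(sqrt(328)) = 18, since 18^2 = 324 <= 328 < 361 = 19^2.
Iterate m_{i+1} = d_i*a_i - m_i, d_{i+1} = (328 - m_{i+1}^2)/d_i, a_{i+1} = floor((a_0 + m_{i+1})/d_{i+1}):
  m_1 = 1*18 - 0 = 18, d_1 = (328 - 18^2)/1 = 4/1 = 4, a_1 = floor((18 + 18)/4) = 9.
  m_2 = 4*9 - 18 = 18, d_2 = (328 - 18^2)/4 = 4/4 = 1, a_2 = floor((18 + 18)/1) = 36.
  m_3 = 1*36 - 18 = 18, d_3 = (328 - 18^2)/1 = 4/1 = 4: (m_3, d_3) = (m_1, d_1) = (18, 4), so from here the quotients repeat a_1, a_2; the period length is 2.
So sqrt(328) = [18; (9, 36)] with period length k = 2.
k is even, so the fundamental solution of x^2 - 328y^2 = 1 is (p_{k-1}, q_{k-1}) = (p_1, q_1); compute convergents through index 1.
Convergents (p_i = a_i*p_{i-1} + p_{i-2}, q_i = a_i*q_{i-1} + q_{i-2} with p_{-2}=0, p_{-1}=1, q_{-2}=1, q_{-1}=0):
  i=0: a_0=18, p_0 = 18*1 + 0 = 18, q_0 = 18*0 + 1 = 1.
  i=1: a_1=9, p_1 = 9*18 + 1 = 163, q_1 = 9*1 + 0 = 9.
Check: 163^2 - 328*9^2 = 26569 - 26568 = 1, so (x, y) = (163, 9) solves the equation, and by the theorem it is the least positive solution.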